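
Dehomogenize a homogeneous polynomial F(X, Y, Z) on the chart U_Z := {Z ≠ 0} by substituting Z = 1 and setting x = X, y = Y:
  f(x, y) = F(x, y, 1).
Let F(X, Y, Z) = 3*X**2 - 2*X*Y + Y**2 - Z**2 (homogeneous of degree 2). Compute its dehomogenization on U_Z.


f(x, y) = 3*x**2 - 2*x*y + y**2 - 1

On U_Z we set Z = 1. Each monomial c·X^i·Y^j·Z^k in F becomes c·x^i·y^j·1^k = c·x^i·y^j.
Substituting Z = 1: F(X, Y, 1) = 3*x**2 - 2*x*y + y**2 - 1.
Note: deg(f) ≤ deg(F) = 2; strict inequality happens when F is divisible by Z (lost terms).


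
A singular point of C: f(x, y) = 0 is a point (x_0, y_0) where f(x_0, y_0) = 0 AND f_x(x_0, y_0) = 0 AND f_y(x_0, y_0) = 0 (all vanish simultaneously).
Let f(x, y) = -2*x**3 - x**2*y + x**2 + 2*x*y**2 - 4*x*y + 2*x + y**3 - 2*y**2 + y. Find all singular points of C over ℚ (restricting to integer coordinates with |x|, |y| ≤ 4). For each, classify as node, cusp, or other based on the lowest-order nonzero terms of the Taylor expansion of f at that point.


Singular points: {(0, 1)}; classification: cusp.

Compute partial derivatives:
  f_x = -6*x**2 - 2*x*y + 2*x + 2*y**2 - 4*y + 2.
  f_y = -x**2 + 4*x*y - 4*x + 3*y**2 - 4*y + 1.
Scan x_0 ∈ {−4, ..., 4}. For each x_0, f_y(x_0, y) is a polynomial in y; find its integer roots y ∈ {−4, ..., 4}, then test f_x and f at those candidates.
  x = -4: f_y(-4, y) = 3*y**2 - 20*y + 1; no integer root y with |y| ≤ 4.
  x = -3: f_y(-3, y) = 3*y**2 - 16*y + 4; no integer root y with |y| ≤ 4.
  x = -2: f_y(-2, y) = 3*y**2 - 12*y + 5; no integer root y with |y| ≤ 4.
  x = -1: f_y(-1, y) = 3*y**2 - 8*y + 4; vanishes at y ∈ {2}. (-1, 2): f_x = -2 ≠ 0.
  x = 0: f_y(0, y) = 3*y**2 - 4*y + 1; vanishes at y ∈ {1}. (0, 1): f_x = 0, f = 0 — SINGULAR.
  x = 1: f_y(1, y) = 3*y**2 - 4; no integer root y with |y| ≤ 4.
  x = 2: f_y(2, y) = 3*y**2 + 4*y - 11; no integer root y with |y| ≤ 4.
  x = 3: f_y(3, y) = 3*y**2 + 8*y - 20; no integer root y with |y| ≤ 4.
  x = 4: f_y(4, y) = 3*y**2 + 12*y - 31; no integer root y with |y| ≤ 4.
Only singular point on the grid: (0, 1).
Classify: substitute x = 0 + u, y = 1 + v and expand: f = -2*u**3 - u**2*v + 2*u*v**2 + v**3 + v**2.
No constant or linear terms (consistent with a singular point). Quadratic part: v**2. Cubic part: -2*u**3 - u**2*v + 2*u*v**2 + v**3.
The quadratic part v**2 is a perfect square, so there is a single (double) tangent line v = 0, i.e. y = 1. Restricting the cubic part to that line (v = 0) leaves -2*u**3 ≠ 0, so f is not divisible by v and the branch is v² ≈ 2*u**3 to lowest order — this is a cusp.
Classification: cusp.


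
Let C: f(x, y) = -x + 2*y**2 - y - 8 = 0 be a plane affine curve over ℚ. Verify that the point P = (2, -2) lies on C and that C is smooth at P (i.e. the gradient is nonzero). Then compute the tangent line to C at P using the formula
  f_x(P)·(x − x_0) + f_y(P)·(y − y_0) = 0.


Tangent line at P: -x - 9*y - 16 = 0.

Step 1: f(2, -2) = 0, so P lies on C.
Step 2: partial derivatives
  f_x(x, y) = -1, f_y(x, y) = 4*y - 1.
  f_x(P) = -1, f_y(P) = -9 (gradient nonzero, so P is smooth).
Step 3: tangent line at P: -1·(x − 2) + -9·(y − -2) = 0.
Expanding: -x - 9*y - 16 = 0.


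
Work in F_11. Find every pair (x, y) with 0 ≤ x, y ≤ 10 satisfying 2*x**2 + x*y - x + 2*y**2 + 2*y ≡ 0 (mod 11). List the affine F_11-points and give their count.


Affine F_11-points: {(0, 0), (0, 10), (1, 5), (1, 10), (2, 2), (2, 7), (3, 1), (3, 2), (6, 0), (6, 7), (8, 1), (8, 5)}; count = 12.

For each of the 121 pairs (x, y) ∈ F_11², evaluate f(x, y) mod 11. Record the zeros.
  x = 0: [0↦0, 1↦4, 2↦1, 3↦2, 4↦7, 5↦5, 6↦7, 7↦2, 8↦1, 9↦4, 10↦0]  zeros at y ∈ {0, 10}
  x = 1: [0↦1, 1↦6, 2↦4, 3↦6, 4↦1, 5↦0, 6↦3, 7↦10, 8↦10, 9↦3, 10↦0]  zeros at y ∈ {5, 10}
  x = 2: [0↦6, 1↦1, 2↦0, 3↦3, 4↦10, 5↦10, 6↦3, 7↦0, 8↦1, 9↦6, 10↦4]  zeros at y ∈ {2, 7}
  x = 3: [0↦4, 1↦0, 2↦0, 3↦4, 4↦1, 5↦2, 6↦7, 7↦5, 8↦7, 9↦2, 10↦1]  zeros at y ∈ {1, 2}
  x = 4: [0↦6, 1↦3, 2↦4, 3↦9, 4↦7, 5↦9, 6↦4, 7↦3, 8↦6, 9↦2, 10↦2]  zeros at y ∈ ∅
  x = 5: [0↦1, 1↦10, 2↦1, 3↦7, 4↦6, 5↦9, 6↦5, 7↦5, 8↦9, 9↦6, 10↦7]  zeros at y ∈ ∅
  x = 6: [0↦0, 1↦10, 2↦2, 3↦9, 4↦9, 5↦2, 6↦10, 7↦0, 8↦5, 9↦3, 10↦5]  zeros at y ∈ {0, 7}
  x = 7: [0↦3, 1↦3, 2↦7, 3↦4, 4↦5, 5↦10, 6↦8, 7↦10, 8↦5, 9↦4, 10↦7]  zeros at y ∈ ∅
  x = 8: [0↦10, 1↦0, 2↦5, 3↦3, 4↦5, 5↦0, 6↦10, 7↦2, 8↦9, 9↦9, 10↦2]  zeros at y ∈ {1, 5}
  x = 9: [0↦10, 1↦1, 2↦7, 3↦6, 4↦9, 5↦5, 6↦5, 7↦9, 8↦6, 9↦7, 10↦1]  zeros at y ∈ ∅
  x = 10: [0↦3, 1↦6, 2↦2, 3↦2, 4↦6, 5↦3, 6↦4, 7↦9, 8↦7, 9↦9, 10↦4]  zeros at y ∈ ∅
Collecting zeros: affine points = {(0, 0), (0, 10), (1, 5), (1, 10), (2, 2), (2, 7), (3, 1), (3, 2), (6, 0), (6, 7), (8, 1), (8, 5)}.
Total count |C(F_11)_aff| = 12.


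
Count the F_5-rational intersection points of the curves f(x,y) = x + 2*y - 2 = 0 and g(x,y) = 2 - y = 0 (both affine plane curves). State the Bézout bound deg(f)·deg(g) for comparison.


Common zeros: {(3, 2)}; count = 1; Bézout bound = 1.

deg(f) = 1, deg(g) = 1, so Bézout bound = 1.
Scan x ∈ F_5. For each x, list the y ∈ F_5 with f(x, y) ≡ 0 and those with g(x, y) ≡ 0 (mod 5); the common zeros in that column are the intersection.
  x = 0: f ≡ 0 at y ∈ {1}; g ≡ 0 at y ∈ {2}; common: ∅.
  x = 1: f ≡ 0 at y ∈ {3}; g ≡ 0 at y ∈ {2}; common: ∅.
  x = 2: f ≡ 0 at y ∈ {0}; g ≡ 0 at y ∈ {2}; common: ∅.
  x = 3: f ≡ 0 at y ∈ {2}; g ≡ 0 at y ∈ {2}; common: {2}.
  x = 4: f ≡ 0 at y ∈ {4}; g ≡ 0 at y ∈ {2}; common: ∅.
Collecting: common zeros = {(3, 2)}, so the count is 1.
Comparison with the Bézout bound: 1 ≤ 1 = deg(f)·deg(g), as expected for curves with no common component (the bound is attained).


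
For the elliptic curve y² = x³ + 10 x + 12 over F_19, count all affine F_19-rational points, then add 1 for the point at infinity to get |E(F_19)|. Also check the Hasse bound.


Affine points = {(1, 2), (1, 17), (5, 4), (5, 15), (7, 8), (7, 11), (11, 3), (11, 16), (12, 6), (12, 13), (18, 1), (18, 18)}; affine count = 12; |E(F_19)| = 13.

Discriminant check: Δ ∝ 4a³ + 27b² = 4·10³ + 27·12² = 4·1000 + 27·144 ≡ 3 (mod 19). Nonzero ⇒ E is nonsingular.
For each x ∈ F_19, compute rhs = x³ + 10·x + 12 mod 19, then count y ∈ F_19 with y² ≡ rhs.
  x = 0: rhs = 12, matching y values: none (0 points).
  x = 1: rhs = 4, matching y values: 2, 17 (2 points).
  x = 2: rhs = 2, matching y values: none (0 points).
  x = 3: rhs = 12, matching y values: none (0 points).
  x = 4: rhs = 2, matching y values: none (0 points).
  x = 5: rhs = 16, matching y values: 4, 15 (2 points).
  x = 6: rhs = 3, matching y values: none (0 points).
  x = 7: rhs = 7, matching y values: 8, 11 (2 points).
  x = 8: rhs = 15, matching y values: none (0 points).
  x = 9: rhs = 14, matching y values: none (0 points).
  x = 10: rhs = 10, matching y values: none (0 points).
  x = 11: rhs = 9, matching y values: 3, 16 (2 points).
  x = 12: rhs = 17, matching y values: 6, 13 (2 points).
  x = 13: rhs = 2, matching y values: none (0 points).
  x = 14: rhs = 8, matching y values: none (0 points).
  x = 15: rhs = 3, matching y values: none (0 points).
  x = 16: rhs = 12, matching y values: none (0 points).
  x = 17: rhs = 3, matching y values: none (0 points).
  x = 18: rhs = 1, matching y values: 1, 18 (2 points).
Total affine count: 12.
Full point count |E(F_19)| = 12 + 1 = 13.
Hasse bound: |13 − (19+1)| = |-7| = 7 ≤ 2√19 ≈ 8.7178 ✓.


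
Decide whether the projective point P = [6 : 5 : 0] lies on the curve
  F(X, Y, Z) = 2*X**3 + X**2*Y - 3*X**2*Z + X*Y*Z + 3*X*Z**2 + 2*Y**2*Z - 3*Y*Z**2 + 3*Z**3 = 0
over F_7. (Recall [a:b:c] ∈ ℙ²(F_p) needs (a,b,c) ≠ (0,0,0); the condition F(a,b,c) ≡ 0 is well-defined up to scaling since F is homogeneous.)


F(6,5,0) ≡ 3 (mod 7); P is NOT on the curve.

Evaluate F(6, 5, 0) term-by-term (mod 7).
  2*X**3 ↦ 2·216·1·1 = 432
  X**2*Y ↦ 1·36·5·1 = 180
  -3*X**2*Z ↦ -3·36·1·0 = 0
  X*Y*Z ↦ 1·6·5·0 = 0
  3*X*Z**2 ↦ 3·6·1·0 = 0
  2*Y**2*Z ↦ 2·1·25·0 = 0
  -3*Y*Z**2 ↦ -3·1·5·0 = 0
  3*Z**3 ↦ 3·1·1·0 = 0
Sum: F(6, 5, 0) = (432) + (180) + (0) + (0) + (0) + (0) + (0) + (0) = 612.
Reducing mod 7: 612 ≡ 3 (mod 7).
Since F(a, b, c) ≡ 3 ≠ 0 (mod 7), P does NOT lie on the curve.


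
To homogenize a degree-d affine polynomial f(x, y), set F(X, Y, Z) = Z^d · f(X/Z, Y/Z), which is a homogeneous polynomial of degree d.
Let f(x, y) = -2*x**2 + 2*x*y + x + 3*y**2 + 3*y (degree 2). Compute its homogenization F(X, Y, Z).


F(X, Y, Z) = -2*X**2 + 2*X*Y + X*Z + 3*Y**2 + 3*Y*Z

deg(f) = 2.
Substitute x = X/Z, y = Y/Z into f, then multiply by Z^2.
  monomial -2·x^2·y^0 ↦ -2·X^2·Y^0·Z^0.
  monomial 2·x^1·y^1 ↦ 2·X^1·Y^1·Z^0.
  monomial 1·x^1·y^0 ↦ 1·X^1·Y^0·Z^1.
  monomial 3·x^0·y^2 ↦ 3·X^0·Y^2·Z^0.
  monomial 3·x^0·y^1 ↦ 3·X^0·Y^1·Z^1.
Collecting: F(X, Y, Z) = -2*X**2 + 2*X*Y + X*Z + 3*Y**2 + 3*Y*Z.


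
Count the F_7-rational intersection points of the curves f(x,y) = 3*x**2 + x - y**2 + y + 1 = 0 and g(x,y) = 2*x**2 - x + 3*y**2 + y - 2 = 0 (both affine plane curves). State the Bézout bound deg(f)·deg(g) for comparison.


Common zeros: ∅; count = 0; Bézout bound = 4.

deg(f) = 2, deg(g) = 2, so Bézout bound = 4.
Scan x ∈ F_7. For each x, list the y ∈ F_7 with f(x, y) ≡ 0 and those with g(x, y) ≡ 0 (mod 7); the common zeros in that column are the intersection.
  x = 0: f ≡ 0 at y ∈ ∅; g ≡ 0 at y ∈ {3, 6}; common: ∅.
  x = 1: f ≡ 0 at y ∈ {4}; g ≡ 0 at y ∈ ∅; common: ∅.
  x = 2: f ≡ 0 at y ∈ ∅; g ≡ 0 at y ∈ {4, 5}; common: ∅.
  x = 3: f ≡ 0 at y ∈ ∅; g ≡ 0 at y ∈ ∅; common: ∅.
  x = 4: f ≡ 0 at y ∈ ∅; g ≡ 0 at y ∈ {3, 6}; common: ∅.
  x = 5: f ≡ 0 at y ∈ ∅; g ≡ 0 at y ∈ ∅; common: ∅.
  x = 6: f ≡ 0 at y ∈ ∅; g ≡ 0 at y ∈ ∅; common: ∅.
Collecting: common zeros = ∅, so the count is 0.
Comparison with the Bézout bound: 0 ≤ 4 = deg(f)·deg(g), as expected for curves with no common component (the affine F_7-count falls short of the bound because intersections may lie at infinity, over extension fields, or carry multiplicity).


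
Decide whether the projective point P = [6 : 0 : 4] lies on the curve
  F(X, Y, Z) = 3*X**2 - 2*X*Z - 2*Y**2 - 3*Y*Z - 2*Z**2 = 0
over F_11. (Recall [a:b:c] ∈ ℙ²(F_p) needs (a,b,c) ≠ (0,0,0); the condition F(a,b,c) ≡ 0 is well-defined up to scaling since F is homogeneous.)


F(6,0,4) ≡ 6 (mod 11); P is NOT on the curve.

Evaluate F(6, 0, 4) term-by-term (mod 11).
  3*X**2 ↦ 3·36·1·1 = 108
  -2*X*Z ↦ -2·6·1·4 = -48
  -2*Y**2 ↦ -2·1·0·1 = 0
  -3*Y*Z ↦ -3·1·0·4 = 0
  -2*Z**2 ↦ -2·1·1·16 = -32
Sum: F(6, 0, 4) = (108) + (-48) + (0) + (0) + (-32) = 28.
Reducing mod 11: 28 ≡ 6 (mod 11).
Since F(a, b, c) ≡ 6 ≠ 0 (mod 11), P does NOT lie on the curve.


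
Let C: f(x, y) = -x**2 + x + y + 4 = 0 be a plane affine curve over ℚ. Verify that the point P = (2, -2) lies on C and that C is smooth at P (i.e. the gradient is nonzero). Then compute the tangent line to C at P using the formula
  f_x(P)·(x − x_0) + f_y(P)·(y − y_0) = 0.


Tangent line at P: -3*x + y + 8 = 0.

Step 1: f(2, -2) = 0, so P lies on C.
Step 2: partial derivatives
  f_x(x, y) = 1 - 2*x, f_y(x, y) = 1.
  f_x(P) = -3, f_y(P) = 1 (gradient nonzero, so P is smooth).
Step 3: tangent line at P: -3·(x − 2) + 1·(y − -2) = 0.
Expanding: -3*x + y + 8 = 0.


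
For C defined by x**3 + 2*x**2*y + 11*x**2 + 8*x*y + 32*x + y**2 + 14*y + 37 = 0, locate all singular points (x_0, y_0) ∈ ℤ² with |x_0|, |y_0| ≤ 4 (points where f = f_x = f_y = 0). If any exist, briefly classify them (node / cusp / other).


Singular points: {(-2, -3)}; classification: node.

Compute partial derivatives:
  f_x = 3*x**2 + 4*x*y + 22*x + 8*y + 32.
  f_y = 2*x**2 + 8*x + 2*y + 14.
Scan x_0 ∈ {−4, ..., 4}. For each x_0, f_y(x_0, y) is a polynomial in y; find its integer roots y ∈ {−4, ..., 4}, then test f_x and f at those candidates.
  x = -4: f_y(-4, y) = 2*y + 14; no integer root y with |y| ≤ 4.
  x = -3: f_y(-3, y) = 2*y + 8; vanishes at y ∈ {-4}. (-3, -4): f_x = 9 ≠ 0.
  x = -2: f_y(-2, y) = 2*y + 6; vanishes at y ∈ {-3}. (-2, -3): f_x = 0, f = 0 — SINGULAR.
  x = -1: f_y(-1, y) = 2*y + 8; vanishes at y ∈ {-4}. (-1, -4): f_x = -3 ≠ 0.
  x = 0: f_y(0, y) = 2*y + 14; no integer root y with |y| ≤ 4.
  x = 1: f_y(1, y) = 2*y + 24; no integer root y with |y| ≤ 4.
  x = 2: f_y(2, y) = 2*y + 38; no integer root y with |y| ≤ 4.
  x = 3: f_y(3, y) = 2*y + 56; no integer root y with |y| ≤ 4.
  x = 4: f_y(4, y) = 2*y + 78; no integer root y with |y| ≤ 4.
Only singular point on the grid: (-2, -3).
Classify: substitute x = -2 + u, y = -3 + v and expand: f = u**3 + 2*u**2*v - u**2 + v**2.
No constant or linear terms (consistent with a singular point). Quadratic part: -u**2 + v**2. Cubic part: u**3 + 2*u**2*v.
The quadratic part v**2 - u**2 = (v − u)(v + u) splits into two distinct linear factors, so there are two distinct tangent lines y − -3 = ±(x − -2) — this is a node (ordinary double point).
Classification: node.


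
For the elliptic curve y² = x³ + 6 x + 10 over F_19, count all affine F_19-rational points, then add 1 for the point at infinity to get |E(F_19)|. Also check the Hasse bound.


Affine points = {(1, 6), (1, 13), (2, 7), (2, 12), (3, 6), (3, 13), (8, 0), (10, 5), (10, 14), (11, 1), (11, 18), (12, 9), (12, 10), (13, 9), (13, 10), (14, 8), (14, 11), (15, 6), (15, 13), (17, 3), (17, 16)}; affine count = 21; |E(F_19)| = 22.

Discriminant check: Δ ∝ 4a³ + 27b² = 4·6³ + 27·10² = 4·216 + 27·100 ≡ 11 (mod 19). Nonzero ⇒ E is nonsingular.
For each x ∈ F_19, compute rhs = x³ + 6·x + 10 mod 19, then count y ∈ F_19 with y² ≡ rhs.
  x = 0: rhs = 10, matching y values: none (0 points).
  x = 1: rhs = 17, matching y values: 6, 13 (2 points).
  x = 2: rhs = 11, matching y values: 7, 12 (2 points).
  x = 3: rhs = 17, matching y values: 6, 13 (2 points).
  x = 4: rhs = 3, matching y values: none (0 points).
  x = 5: rhs = 13, matching y values: none (0 points).
  x = 6: rhs = 15, matching y values: none (0 points).
  x = 7: rhs = 15, matching y values: none (0 points).
  x = 8: rhs = 0, matching y values: 0 (1 points).
  x = 9: rhs = 14, matching y values: none (0 points).
  x = 10: rhs = 6, matching y values: 5, 14 (2 points).
  x = 11: rhs = 1, matching y values: 1, 18 (2 points).
  x = 12: rhs = 5, matching y values: 9, 10 (2 points).
  x = 13: rhs = 5, matching y values: 9, 10 (2 points).
  x = 14: rhs = 7, matching y values: 8, 11 (2 points).
  x = 15: rhs = 17, matching y values: 6, 13 (2 points).
  x = 16: rhs = 3, matching y values: none (0 points).
  x = 17: rhs = 9, matching y values: 3, 16 (2 points).
  x = 18: rhs = 3, matching y values: none (0 points).
Total affine count: 21.
Full point count |E(F_19)| = 21 + 1 = 22.
Hasse bound: |22 − (19+1)| = |2| = 2 ≤ 2√19 ≈ 8.7178 ✓.


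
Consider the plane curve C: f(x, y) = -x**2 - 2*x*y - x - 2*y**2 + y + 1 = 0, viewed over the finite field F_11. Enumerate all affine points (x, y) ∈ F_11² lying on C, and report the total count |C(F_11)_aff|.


Affine F_11-points: {(0, 1), (0, 5), (1, 2), (1, 3), (3, 0), (3, 3), (5, 2), (5, 10), (7, 0), (7, 10), (8, 1), (8, 8)}; count = 12.

For each of the 121 pairs (x, y) ∈ F_11², evaluate f(x, y) mod 11. Record the zeros.
  x = 0: [0↦1, 1↦0, 2↦6, 3↦8, 4↦6, 5↦0, 6↦1, 7↦9, 8↦2, 9↦2, 10↦9]  zeros at y ∈ {1, 5}
  x = 1: [0↦10, 1↦7, 2↦0, 3↦0, 4↦7, 5↦10, 6↦9, 7↦4, 8↦6, 9↦4, 10↦9]  zeros at y ∈ {2, 3}
  x = 2: [0↦6, 1↦1, 2↦3, 3↦1, 4↦6, 5↦7, 6↦4, 7↦8, 8↦8, 9↦4, 10↦7]  zeros at y ∈ ∅
  x = 3: [0↦0, 1↦4, 2↦4, 3↦0, 4↦3, 5↦2, 6↦8, 7↦10, 8↦8, 9↦2, 10↦3]  zeros at y ∈ {0, 3}
  x = 4: [0↦3, 1↦5, 2↦3, 3↦8, 4↦9, 5↦6, 6↦10, 7↦10, 8↦6, 9↦9, 10↦8]  zeros at y ∈ ∅
  x = 5: [0↦4, 1↦4, 2↦0, 3↦3, 4↦2, 5↦8, 6↦10, 7↦8, 8↦2, 9↦3, 10↦0]  zeros at y ∈ {2, 10}
  x = 6: [0↦3, 1↦1, 2↦6, 3↦7, 4↦4, 5↦8, 6↦8, 7↦4, 8↦7, 9↦6, 10↦1]  zeros at y ∈ ∅
  x = 7: [0↦0, 1↦7, 2↦10, 3↦9, 4↦4, 5↦6, 6↦4, 7↦9, 8↦10, 9↦7, 10↦0]  zeros at y ∈ {0, 10}
  x = 8: [0↦6, 1↦0, 2↦1, 3↦9, 4↦2, 5↦2, 6↦9, 7↦1, 8↦0, 9↦6, 10↦8]  zeros at y ∈ {1, 8}
  x = 9: [0↦10, 1↦2, 2↦1, 3↦7, 4↦9, 5↦7, 6↦1, 7↦2, 8↦10, 9↦3, 10↦3]  zeros at y ∈ ∅
  x = 10: [0↦1, 1↦2, 2↦10, 3↦3, 4↦3, 5↦10, 6↦2, 7↦1, 8↦7, 9↦9, 10↦7]  zeros at y ∈ ∅
Collecting zeros: affine points = {(0, 1), (0, 5), (1, 2), (1, 3), (3, 0), (3, 3), (5, 2), (5, 10), (7, 0), (7, 10), (8, 1), (8, 8)}.
Total count |C(F_11)_aff| = 12.


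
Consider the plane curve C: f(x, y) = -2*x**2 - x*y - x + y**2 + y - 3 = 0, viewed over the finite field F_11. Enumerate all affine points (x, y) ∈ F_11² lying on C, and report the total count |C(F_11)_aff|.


Affine F_11-points: {(2, 2), (2, 10), (3, 6), (3, 7), (4, 7), (8, 9), (9, 9), (9, 10), (10, 3), (10, 6)}; count = 10.

For each of the 121 pairs (x, y) ∈ F_11², evaluate f(x, y) mod 11. Record the zeros.
  x = 0: [0↦8, 1↦10, 2↦3, 3↦9, 4↦6, 5↦5, 6↦6, 7↦9, 8↦3, 9↦10, 10↦8]  zeros at y ∈ ∅
  x = 1: [0↦5, 1↦6, 2↦9, 3↦3, 4↦10, 5↦8, 6↦8, 7↦10, 8↦3, 9↦9, 10↦6]  zeros at y ∈ ∅
  x = 2: [0↦9, 1↦9, 2↦0, 3↦4, 4↦10, 5↦7, 6↦6, 7↦7, 8↦10, 9↦4, 10↦0]  zeros at y ∈ {2, 10}
  x = 3: [0↦9, 1↦8, 2↦9, 3↦1, 4↦6, 5↦2, 6↦0, 7↦0, 8↦2, 9↦6, 10↦1]  zeros at y ∈ {6, 7}
  x = 4: [0↦5, 1↦3, 2↦3, 3↦5, 4↦9, 5↦4, 6↦1, 7↦0, 8↦1, 9↦4, 10↦9]  zeros at y ∈ {7}
  x = 5: [0↦8, 1↦5, 2↦4, 3↦5, 4↦8, 5↦2, 6↦9, 7↦7, 8↦7, 9↦9, 10↦2]  zeros at y ∈ ∅
  x = 6: [0↦7, 1↦3, 2↦1, 3↦1, 4↦3, 5↦7, 6↦2, 7↦10, 8↦9, 9↦10, 10↦2]  zeros at y ∈ ∅
  x = 7: [0↦2, 1↦8, 2↦5, 3↦4, 4↦5, 5↦8, 6↦2, 7↦9, 8↦7, 9↦7, 10↦9]  zeros at y ∈ ∅
  x = 8: [0↦4, 1↦9, 2↦5, 3↦3, 4↦3, 5↦5, 6↦9, 7↦4, 8↦1, 9↦0, 10↦1]  zeros at y ∈ {9}
  x = 9: [0↦2, 1↦6, 2↦1, 3↦9, 4↦8, 5↦9, 6↦1, 7↦6, 8↦2, 9↦0, 10↦0]  zeros at y ∈ {9, 10}
  x = 10: [0↦7, 1↦10, 2↦4, 3↦0, 4↦9, 5↦9, 6↦0, 7↦4, 8↦10, 9↦7, 10↦6]  zeros at y ∈ {3, 6}
Collecting zeros: affine points = {(2, 2), (2, 10), (3, 6), (3, 7), (4, 7), (8, 9), (9, 9), (9, 10), (10, 3), (10, 6)}.
Total count |C(F_11)_aff| = 10.


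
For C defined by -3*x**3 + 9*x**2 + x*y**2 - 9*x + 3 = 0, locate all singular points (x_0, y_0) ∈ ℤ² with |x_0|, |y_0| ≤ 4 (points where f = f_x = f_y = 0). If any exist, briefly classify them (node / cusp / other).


Singular points: {(1, 0)}; classification: cusp.

Compute partial derivatives:
  f_x = -9*x**2 + 18*x + y**2 - 9.
  f_y = 2*x*y.
Scan x_0 ∈ {−4, ..., 4}. For each x_0, f_y(x_0, y) is a polynomial in y; find its integer roots y ∈ {−4, ..., 4}, then test f_x and f at those candidates.
  x = -4: f_y(-4, y) = -8*y; vanishes at y ∈ {0}. (-4, 0): f_x = -225 ≠ 0.
  x = -3: f_y(-3, y) = -6*y; vanishes at y ∈ {0}. (-3, 0): f_x = -144 ≠ 0.
  x = -2: f_y(-2, y) = -4*y; vanishes at y ∈ {0}. (-2, 0): f_x = -81 ≠ 0.
  x = -1: f_y(-1, y) = -2*y; vanishes at y ∈ {0}. (-1, 0): f_x = -36 ≠ 0.
  x = 0: f_y(0, y) = 0; vanishes at y ∈ {-4, -3, -2, -1, 0, 1, 2, 3, 4}. (0, -4): f_x = 7 ≠ 0; (0, -3): f_x = 0 but f = 3 ≠ 0; (0, -2): f_x = -5 ≠ 0; (0, -1): f_x = -8 ≠ 0; (0, 0): f_x = -9 ≠ 0; (0, 1): f_x = -8 ≠ 0; (0, 2): f_x = -5 ≠ 0; (0, 3): f_x = 0 but f = 3 ≠ 0; (0, 4): f_x = 7 ≠ 0.
  x = 1: f_y(1, y) = 2*y; vanishes at y ∈ {0}. (1, 0): f_x = 0, f = 0 — SINGULAR.
  x = 2: f_y(2, y) = 4*y; vanishes at y ∈ {0}. (2, 0): f_x = -9 ≠ 0.
  x = 3: f_y(3, y) = 6*y; vanishes at y ∈ {0}. (3, 0): f_x = -36 ≠ 0.
  x = 4: f_y(4, y) = 8*y; vanishes at y ∈ {0}. (4, 0): f_x = -81 ≠ 0.
Only singular point on the grid: (1, 0).
Classify: substitute x = 1 + u, y = 0 + v and expand: f = -3*u**3 + u*v**2 + v**2.
No constant or linear terms (consistent with a singular point). Quadratic part: v**2. Cubic part: -3*u**3 + u*v**2.
The quadratic part v**2 is a perfect square, so there is a single (double) tangent line v = 0, i.e. y = 0. Restricting the cubic part to that line (v = 0) leaves -3*u**3 ≠ 0, so f is not divisible by v and the branch is v² ≈ 3*u**3 to lowest order — this is a cusp.
Classification: cusp.


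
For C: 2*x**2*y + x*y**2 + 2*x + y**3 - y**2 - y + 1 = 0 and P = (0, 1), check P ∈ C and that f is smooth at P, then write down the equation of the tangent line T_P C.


Tangent line at P: 3*x = 0.

Step 1: f(0, 1) = 0, so P lies on C.
Step 2: partial derivatives
  f_x(x, y) = 4*x*y + y**2 + 2, f_y(x, y) = 2*x**2 + 2*x*y + 3*y**2 - 2*y - 1.
  f_x(P) = 3, f_y(P) = 0 (gradient nonzero, so P is smooth).
Step 3: tangent line at P: 3·(x − 0) + 0·(y − 1) = 0.
Expanding: 3*x = 0.


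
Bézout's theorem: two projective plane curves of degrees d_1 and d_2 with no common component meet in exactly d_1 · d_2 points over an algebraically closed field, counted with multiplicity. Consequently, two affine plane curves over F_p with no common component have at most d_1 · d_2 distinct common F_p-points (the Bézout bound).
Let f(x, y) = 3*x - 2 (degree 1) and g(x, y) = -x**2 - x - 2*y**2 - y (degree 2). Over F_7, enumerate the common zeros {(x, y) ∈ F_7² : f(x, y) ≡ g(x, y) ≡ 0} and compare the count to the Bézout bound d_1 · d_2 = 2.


Common zeros: ∅; count = 0; Bézout bound = 2.

deg(f) = 1, deg(g) = 2, so Bézout bound = 2.
Scan x ∈ F_7. For each x, list the y ∈ F_7 with f(x, y) ≡ 0 and those with g(x, y) ≡ 0 (mod 7); the common zeros in that column are the intersection.
  x = 0: f ≡ 0 at y ∈ ∅; g ≡ 0 at y ∈ {0, 3}; common: ∅.
  x = 1: f ≡ 0 at y ∈ ∅; g ≡ 0 at y ∈ ∅; common: ∅.
  x = 2: f ≡ 0 at y ∈ ∅; g ≡ 0 at y ∈ {4, 6}; common: ∅.
  x = 3: f ≡ 0 at y ∈ {0, 1, 2, 3, 4, 5, 6}; g ≡ 0 at y ∈ ∅; common: ∅.
  x = 4: f ≡ 0 at y ∈ ∅; g ≡ 0 at y ∈ {4, 6}; common: ∅.
  x = 5: f ≡ 0 at y ∈ ∅; g ≡ 0 at y ∈ ∅; common: ∅.
  x = 6: f ≡ 0 at y ∈ ∅; g ≡ 0 at y ∈ {0, 3}; common: ∅.
Collecting: common zeros = ∅, so the count is 0.
Comparison with the Bézout bound: 0 ≤ 2 = deg(f)·deg(g), as expected for curves with no common component (the affine F_7-count falls short of the bound because intersections may lie at infinity, over extension fields, or carry multiplicity).


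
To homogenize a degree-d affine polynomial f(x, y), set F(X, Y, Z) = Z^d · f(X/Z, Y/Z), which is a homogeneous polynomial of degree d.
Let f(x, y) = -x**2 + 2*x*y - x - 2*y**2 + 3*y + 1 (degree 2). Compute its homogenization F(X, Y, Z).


F(X, Y, Z) = -X**2 + 2*X*Y - X*Z - 2*Y**2 + 3*Y*Z + Z**2

deg(f) = 2.
Substitute x = X/Z, y = Y/Z into f, then multiply by Z^2.
  monomial -1·x^2·y^0 ↦ -1·X^2·Y^0·Z^0.
  monomial 2·x^1·y^1 ↦ 2·X^1·Y^1·Z^0.
  monomial -1·x^1·y^0 ↦ -1·X^1·Y^0·Z^1.
  monomial -2·x^0·y^2 ↦ -2·X^0·Y^2·Z^0.
  monomial 3·x^0·y^1 ↦ 3·X^0·Y^1·Z^1.
  monomial 1·x^0·y^0 ↦ 1·X^0·Y^0·Z^2.
Collecting: F(X, Y, Z) = -X**2 + 2*X*Y - X*Z - 2*Y**2 + 3*Y*Z + Z**2.


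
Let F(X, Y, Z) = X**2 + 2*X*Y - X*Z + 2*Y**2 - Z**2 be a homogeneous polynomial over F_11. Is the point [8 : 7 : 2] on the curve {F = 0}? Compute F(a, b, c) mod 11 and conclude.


F(8,7,2) ≡ 1 (mod 11); P is NOT on the curve.

Evaluate F(8, 7, 2) term-by-term (mod 11).
  X**2 ↦ 1·64·1·1 = 64
  2*X*Y ↦ 2·8·7·1 = 112
  -X*Z ↦ -1·8·1·2 = -16
  2*Y**2 ↦ 2·1·49·1 = 98
  -Z**2 ↦ -1·1·1·4 = -4
Sum: F(8, 7, 2) = (64) + (112) + (-16) + (98) + (-4) = 254.
Reducing mod 11: 254 ≡ 1 (mod 11).
Since F(a, b, c) ≡ 1 ≠ 0 (mod 11), P does NOT lie on the curve.


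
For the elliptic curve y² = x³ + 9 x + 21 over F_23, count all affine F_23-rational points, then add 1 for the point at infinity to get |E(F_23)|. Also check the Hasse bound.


Affine points = {(1, 10), (1, 13), (2, 1), (2, 22), (3, 11), (3, 12), (4, 11), (4, 12), (7, 6), (7, 17), (9, 7), (9, 16), (11, 5), (11, 18), (13, 9), (13, 14), (14, 4), (14, 19), (15, 9), (15, 14), (16, 11), (16, 12), (17, 2), (17, 21), (18, 9), (18, 14), (19, 6), (19, 17), (20, 6), (20, 17), (21, 8), (21, 15)}; affine count = 32; |E(F_23)| = 33.

Discriminant check: Δ ∝ 4a³ + 27b² = 4·9³ + 27·21² = 4·729 + 27·441 ≡ 11 (mod 23). Nonzero ⇒ E is nonsingular.
For each x ∈ F_23, compute rhs = x³ + 9·x + 21 mod 23, then count y ∈ F_23 with y² ≡ rhs.
  x = 0: rhs = 21, matching y values: none (0 points).
  x = 1: rhs = 8, matching y values: 10, 13 (2 points).
  x = 2: rhs = 1, matching y values: 1, 22 (2 points).
  x = 3: rhs = 6, matching y values: 11, 12 (2 points).
  x = 4: rhs = 6, matching y values: 11, 12 (2 points).
  x = 5: rhs = 7, matching y values: none (0 points).
  x = 6: rhs = 15, matching y values: none (0 points).
  x = 7: rhs = 13, matching y values: 6, 17 (2 points).
  x = 8: rhs = 7, matching y values: none (0 points).
  x = 9: rhs = 3, matching y values: 7, 16 (2 points).
  x = 10: rhs = 7, matching y values: none (0 points).
  x = 11: rhs = 2, matching y values: 5, 18 (2 points).
  x = 12: rhs = 17, matching y values: none (0 points).
  x = 13: rhs = 12, matching y values: 9, 14 (2 points).
  x = 14: rhs = 16, matching y values: 4, 19 (2 points).
  x = 15: rhs = 12, matching y values: 9, 14 (2 points).
  x = 16: rhs = 6, matching y values: 11, 12 (2 points).
  x = 17: rhs = 4, matching y values: 2, 21 (2 points).
  x = 18: rhs = 12, matching y values: 9, 14 (2 points).
  x = 19: rhs = 13, matching y values: 6, 17 (2 points).
  x = 20: rhs = 13, matching y values: 6, 17 (2 points).
  x = 21: rhs = 18, matching y values: 8, 15 (2 points).
  x = 22: rhs = 11, matching y values: none (0 points).
Total affine count: 32.
Full point count |E(F_23)| = 32 + 1 = 33.
Hasse bound: |33 − (23+1)| = |9| = 9 ≤ 2√23 ≈ 9.5917 ✓.


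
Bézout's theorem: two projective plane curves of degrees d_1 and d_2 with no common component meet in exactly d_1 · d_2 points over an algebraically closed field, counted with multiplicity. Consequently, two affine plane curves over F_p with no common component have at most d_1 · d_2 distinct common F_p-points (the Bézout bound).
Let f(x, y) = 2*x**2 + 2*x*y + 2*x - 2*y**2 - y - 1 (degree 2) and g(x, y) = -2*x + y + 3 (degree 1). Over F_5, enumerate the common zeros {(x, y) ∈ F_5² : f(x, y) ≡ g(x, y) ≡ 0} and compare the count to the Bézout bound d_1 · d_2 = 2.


Common zeros: {(1, 4), (3, 3)}; count = 2; Bézout bound = 2.

deg(f) = 2, deg(g) = 1, so Bézout bound = 2.
Scan x ∈ F_5. For each x, list the y ∈ F_5 with f(x, y) ≡ 0 and those with g(x, y) ≡ 0 (mod 5); the common zeros in that column are the intersection.
  x = 0: f ≡ 0 at y ∈ ∅; g ≡ 0 at y ∈ {2}; common: ∅.
  x = 1: f ≡ 0 at y ∈ {4}; g ≡ 0 at y ∈ {4}; common: {4}.
  x = 2: f ≡ 0 at y ∈ ∅; g ≡ 0 at y ∈ {1}; common: ∅.
  x = 3: f ≡ 0 at y ∈ {2, 3}; g ≡ 0 at y ∈ {3}; common: {3}.
  x = 4: f ≡ 0 at y ∈ {2, 4}; g ≡ 0 at y ∈ {0}; common: ∅.
Collecting: common zeros = {(1, 4), (3, 3)}, so the count is 2.
Comparison with the Bézout bound: 2 ≤ 2 = deg(f)·deg(g), as expected for curves with no common component (the bound is attained).


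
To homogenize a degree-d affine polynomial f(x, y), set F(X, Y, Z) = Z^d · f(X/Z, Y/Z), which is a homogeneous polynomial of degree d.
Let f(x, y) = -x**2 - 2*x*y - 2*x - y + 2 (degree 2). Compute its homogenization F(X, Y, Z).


F(X, Y, Z) = -X**2 - 2*X*Y - 2*X*Z - Y*Z + 2*Z**2

deg(f) = 2.
Substitute x = X/Z, y = Y/Z into f, then multiply by Z^2.
  monomial -1·x^2·y^0 ↦ -1·X^2·Y^0·Z^0.
  monomial -2·x^1·y^1 ↦ -2·X^1·Y^1·Z^0.
  monomial -2·x^1·y^0 ↦ -2·X^1·Y^0·Z^1.
  monomial -1·x^0·y^1 ↦ -1·X^0·Y^1·Z^1.
  monomial 2·x^0·y^0 ↦ 2·X^0·Y^0·Z^2.
Collecting: F(X, Y, Z) = -X**2 - 2*X*Y - 2*X*Z - Y*Z + 2*Z**2.


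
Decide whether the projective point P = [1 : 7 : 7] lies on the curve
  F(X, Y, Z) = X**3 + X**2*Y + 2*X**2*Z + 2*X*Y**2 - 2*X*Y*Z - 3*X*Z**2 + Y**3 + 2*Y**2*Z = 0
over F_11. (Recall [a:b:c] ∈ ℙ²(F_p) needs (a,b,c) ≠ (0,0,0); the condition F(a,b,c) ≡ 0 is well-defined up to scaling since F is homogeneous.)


F(1,7,7) ≡ 2 (mod 11); P is NOT on the curve.

Evaluate F(1, 7, 7) term-by-term (mod 11).
  X**3 ↦ 1·1·1·1 = 1
  X**2*Y ↦ 1·1·7·1 = 7
  2*X**2*Z ↦ 2·1·1·7 = 14
  2*X*Y**2 ↦ 2·1·49·1 = 98
  -2*X*Y*Z ↦ -2·1·7·7 = -98
  -3*X*Z**2 ↦ -3·1·1·49 = -147
  Y**3 ↦ 1·1·343·1 = 343
  2*Y**2*Z ↦ 2·1·49·7 = 686
Sum: F(1, 7, 7) = (1) + (7) + (14) + (98) + (-98) + (-147) + (343) + (686) = 904.
Reducing mod 11: 904 ≡ 2 (mod 11).
Since F(a, b, c) ≡ 2 ≠ 0 (mod 11), P does NOT lie on the curve.


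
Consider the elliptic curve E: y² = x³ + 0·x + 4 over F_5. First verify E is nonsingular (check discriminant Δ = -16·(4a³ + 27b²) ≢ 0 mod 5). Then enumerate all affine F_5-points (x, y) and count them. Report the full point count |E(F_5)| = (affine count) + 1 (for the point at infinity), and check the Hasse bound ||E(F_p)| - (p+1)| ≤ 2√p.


Affine points = {(0, 2), (0, 3), (1, 0), (3, 1), (3, 4)}; affine count = 5; |E(F_5)| = 6.

Discriminant check: Δ ∝ 4a³ + 27b² = 4·0³ + 27·4² = 4·0 + 27·16 ≡ 2 (mod 5). Nonzero ⇒ E is nonsingular.
For each x ∈ F_5, compute rhs = x³ + 0·x + 4 mod 5, then count y ∈ F_5 with y² ≡ rhs.
  x = 0: rhs = 4, matching y values: 2, 3 (2 points).
  x = 1: rhs = 0, matching y values: 0 (1 points).
  x = 2: rhs = 2, matching y values: none (0 points).
  x = 3: rhs = 1, matching y values: 1, 4 (2 points).
  x = 4: rhs = 3, matching y values: none (0 points).
Total affine count: 5.
Full point count |E(F_5)| = 5 + 1 = 6.
Hasse bound: |6 − (5+1)| = |0| = 0 ≤ 2√5 ≈ 4.4721 ✓.


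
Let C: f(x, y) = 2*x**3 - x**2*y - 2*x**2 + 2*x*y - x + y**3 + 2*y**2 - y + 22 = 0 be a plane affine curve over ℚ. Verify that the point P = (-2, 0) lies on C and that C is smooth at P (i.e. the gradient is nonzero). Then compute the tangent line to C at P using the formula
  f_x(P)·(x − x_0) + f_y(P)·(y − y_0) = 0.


Tangent line at P: 31*x - 9*y + 62 = 0.

Step 1: f(-2, 0) = 0, so P lies on C.
Step 2: partial derivatives
  f_x(x, y) = 6*x**2 - 2*x*y - 4*x + 2*y - 1, f_y(x, y) = -x**2 + 2*x + 3*y**2 + 4*y - 1.
  f_x(P) = 31, f_y(P) = -9 (gradient nonzero, so P is smooth).
Step 3: tangent line at P: 31·(x − -2) + -9·(y − 0) = 0.
Expanding: 31*x - 9*y + 62 = 0.


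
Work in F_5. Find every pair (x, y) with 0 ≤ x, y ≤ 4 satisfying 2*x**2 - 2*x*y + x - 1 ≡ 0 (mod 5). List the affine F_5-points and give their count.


Affine F_5-points: {(1, 1), (2, 1), (3, 0), (4, 0)}; count = 4.

For each of the 25 pairs (x, y) ∈ F_5², evaluate f(x, y) mod 5. Record the zeros.
  x = 0: [0↦4, 1↦4, 2↦4, 3↦4, 4↦4]  zeros at y ∈ ∅
  x = 1: [0↦2, 1↦0, 2↦3, 3↦1, 4↦4]  zeros at y ∈ {1}
  x = 2: [0↦4, 1↦0, 2↦1, 3↦2, 4↦3]  zeros at y ∈ {1}
  x = 3: [0↦0, 1↦4, 2↦3, 3↦2, 4↦1]  zeros at y ∈ {0}
  x = 4: [0↦0, 1↦2, 2↦4, 3↦1, 4↦3]  zeros at y ∈ {0}
Collecting zeros: affine points = {(1, 1), (2, 1), (3, 0), (4, 0)}.
Total count |C(F_5)_aff| = 4.


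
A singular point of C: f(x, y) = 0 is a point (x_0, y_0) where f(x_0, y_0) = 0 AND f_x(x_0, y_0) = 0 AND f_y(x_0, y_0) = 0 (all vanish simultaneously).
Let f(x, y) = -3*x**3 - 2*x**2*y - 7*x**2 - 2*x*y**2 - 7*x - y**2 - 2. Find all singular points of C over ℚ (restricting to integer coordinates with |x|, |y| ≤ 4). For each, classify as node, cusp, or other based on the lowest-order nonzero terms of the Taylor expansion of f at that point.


Singular points: {(-1, 1)}; classification: cusp.

Compute partial derivatives:
  f_x = -9*x**2 - 4*x*y - 14*x - 2*y**2 - 7.
  f_y = -2*x**2 - 4*x*y - 2*y.
Scan x_0 ∈ {−4, ..., 4}. For each x_0, f_y(x_0, y) is a polynomial in y; find its integer roots y ∈ {−4, ..., 4}, then test f_x and f at those candidates.
  x = -4: f_y(-4, y) = 14*y - 32; no integer root y with |y| ≤ 4.
  x = -3: f_y(-3, y) = 10*y - 18; no integer root y with |y| ≤ 4.
  x = -2: f_y(-2, y) = 6*y - 8; no integer root y with |y| ≤ 4.
  x = -1: f_y(-1, y) = 2*y - 2; vanishes at y ∈ {1}. (-1, 1): f_x = 0, f = 0 — SINGULAR.
  x = 0: f_y(0, y) = -2*y; vanishes at y ∈ {0}. (0, 0): f_x = -7 ≠ 0.
  x = 1: f_y(1, y) = -6*y - 2; no integer root y with |y| ≤ 4.
  x = 2: f_y(2, y) = -10*y - 8; no integer root y with |y| ≤ 4.
  x = 3: f_y(3, y) = -14*y - 18; no integer root y with |y| ≤ 4.
  x = 4: f_y(4, y) = -18*y - 32; no integer root y with |y| ≤ 4.
Only singular point on the grid: (-1, 1).
Classify: substitute x = -1 + u, y = 1 + v and expand: f = -3*u**3 - 2*u**2*v - 2*u*v**2 + v**2.
No constant or linear terms (consistent with a singular point). Quadratic part: v**2. Cubic part: -3*u**3 - 2*u**2*v - 2*u*v**2.
The quadratic part v**2 is a perfect square, so there is a single (double) tangent line v = 0, i.e. y = 1. Restricting the cubic part to that line (v = 0) leaves -3*u**3 ≠ 0, so f is not divisible by v and the branch is v² ≈ 3*u**3 to lowest order — this is a cusp.
Classification: cusp.


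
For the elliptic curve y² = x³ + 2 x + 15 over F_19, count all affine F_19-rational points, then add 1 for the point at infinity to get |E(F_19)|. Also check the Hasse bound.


Affine points = {(4, 7), (4, 12), (5, 6), (5, 13), (7, 7), (7, 12), (8, 7), (8, 12), (10, 3), (10, 16), (11, 0), (12, 0), (15, 0), (16, 1), (16, 18)}; affine count = 15; |E(F_19)| = 16.

Discriminant check: Δ ∝ 4a³ + 27b² = 4·2³ + 27·15² = 4·8 + 27·225 ≡ 8 (mod 19). Nonzero ⇒ E is nonsingular.
For each x ∈ F_19, compute rhs = x³ + 2·x + 15 mod 19, then count y ∈ F_19 with y² ≡ rhs.
  x = 0: rhs = 15, matching y values: none (0 points).
  x = 1: rhs = 18, matching y values: none (0 points).
  x = 2: rhs = 8, matching y values: none (0 points).
  x = 3: rhs = 10, matching y values: none (0 points).
  x = 4: rhs = 11, matching y values: 7, 12 (2 points).
  x = 5: rhs = 17, matching y values: 6, 13 (2 points).
  x = 6: rhs = 15, matching y values: none (0 points).
  x = 7: rhs = 11, matching y values: 7, 12 (2 points).
  x = 8: rhs = 11, matching y values: 7, 12 (2 points).
  x = 9: rhs = 2, matching y values: none (0 points).
  x = 10: rhs = 9, matching y values: 3, 16 (2 points).
  x = 11: rhs = 0, matching y values: 0 (1 points).
  x = 12: rhs = 0, matching y values: 0 (1 points).
  x = 13: rhs = 15, matching y values: none (0 points).
  x = 14: rhs = 13, matching y values: none (0 points).
  x = 15: rhs = 0, matching y values: 0 (1 points).
  x = 16: rhs = 1, matching y values: 1, 18 (2 points).
  x = 17: rhs = 3, matching y values: none (0 points).
  x = 18: rhs = 12, matching y values: none (0 points).
Total affine count: 15.
Full point count |E(F_19)| = 15 + 1 = 16.
Hasse bound: |16 − (19+1)| = |-4| = 4 ≤ 2√19 ≈ 8.7178 ✓.


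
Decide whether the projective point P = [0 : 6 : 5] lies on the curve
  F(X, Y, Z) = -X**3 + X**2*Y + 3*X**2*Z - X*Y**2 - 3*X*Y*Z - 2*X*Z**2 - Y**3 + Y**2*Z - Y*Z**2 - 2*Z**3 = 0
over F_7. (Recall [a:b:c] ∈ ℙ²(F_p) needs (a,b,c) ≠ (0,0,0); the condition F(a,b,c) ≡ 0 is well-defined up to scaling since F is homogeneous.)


F(0,6,5) ≡ 5 (mod 7); P is NOT on the curve.

Evaluate F(0, 6, 5) term-by-term (mod 7).
  -X**3 ↦ -1·0·1·1 = 0
  X**2*Y ↦ 1·0·6·1 = 0
  3*X**2*Z ↦ 3·0·1·5 = 0
  -X*Y**2 ↦ -1·0·36·1 = 0
  -3*X*Y*Z ↦ -3·0·6·5 = 0
  -2*X*Z**2 ↦ -2·0·1·25 = 0
  -Y**3 ↦ -1·1·216·1 = -216
  Y**2*Z ↦ 1·1·36·5 = 180
  -Y*Z**2 ↦ -1·1·6·25 = -150
  -2*Z**3 ↦ -2·1·1·125 = -250
Sum: F(0, 6, 5) = (0) + (0) + (0) + (0) + (0) + (0) + (-216) + (180) + (-150) + (-250) = -436.
Reducing mod 7: -436 ≡ 5 (mod 7).
Since F(a, b, c) ≡ 5 ≠ 0 (mod 7), P does NOT lie on the curve.


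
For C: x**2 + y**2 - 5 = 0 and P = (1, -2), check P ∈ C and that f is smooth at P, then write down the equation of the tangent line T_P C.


Tangent line at P: 2*x - 4*y - 10 = 0.

Step 1: f(1, -2) = 0, so P lies on C.
Step 2: partial derivatives
  f_x(x, y) = 2*x, f_y(x, y) = 2*y.
  f_x(P) = 2, f_y(P) = -4 (gradient nonzero, so P is smooth).
Step 3: tangent line at P: 2·(x − 1) + -4·(y − -2) = 0.
Expanding: 2*x - 4*y - 10 = 0.


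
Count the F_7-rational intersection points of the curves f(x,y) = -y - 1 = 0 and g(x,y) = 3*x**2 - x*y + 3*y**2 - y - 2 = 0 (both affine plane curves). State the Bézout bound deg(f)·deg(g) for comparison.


Common zeros: ∅; count = 0; Bézout bound = 2.

deg(f) = 1, deg(g) = 2, so Bézout bound = 2.
Scan x ∈ F_7. For each x, list the y ∈ F_7 with f(x, y) ≡ 0 and those with g(x, y) ≡ 0 (mod 7); the common zeros in that column are the intersection.
  x = 0: f ≡ 0 at y ∈ {6}; g ≡ 0 at y ∈ {1, 4}; common: ∅.
  x = 1: f ≡ 0 at y ∈ {6}; g ≡ 0 at y ∈ ∅; common: ∅.
  x = 2: f ≡ 0 at y ∈ {6}; g ≡ 0 at y ∈ {3, 5}; common: ∅.
  x = 3: f ≡ 0 at y ∈ {6}; g ≡ 0 at y ∈ ∅; common: ∅.
  x = 4: f ≡ 0 at y ∈ {6}; g ≡ 0 at y ∈ ∅; common: ∅.
  x = 5: f ≡ 0 at y ∈ {6}; g ≡ 0 at y ∈ {1}; common: ∅.
  x = 6: f ≡ 0 at y ∈ {6}; g ≡ 0 at y ∈ {3, 4}; common: ∅.
Collecting: common zeros = ∅, so the count is 0.
Comparison with the Bézout bound: 0 ≤ 2 = deg(f)·deg(g), as expected for curves with no common component (the affine F_7-count falls short of the bound because intersections may lie at infinity, over extension fields, or carry multiplicity).


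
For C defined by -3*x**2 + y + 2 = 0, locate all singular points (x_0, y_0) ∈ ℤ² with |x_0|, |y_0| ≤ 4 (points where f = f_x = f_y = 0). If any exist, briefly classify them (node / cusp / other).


No singular points in the scanned grid; C is smooth there.

Compute partial derivatives:
  f_x = -6*x.
  f_y = 1.
f_y = 1 is a nonzero constant, so f_y never vanishes: no point (x, y) can satisfy f = f_x = f_y = 0. In particular no (x, y) ∈ {−4, ..., 4}² is singular; the curve is smooth.


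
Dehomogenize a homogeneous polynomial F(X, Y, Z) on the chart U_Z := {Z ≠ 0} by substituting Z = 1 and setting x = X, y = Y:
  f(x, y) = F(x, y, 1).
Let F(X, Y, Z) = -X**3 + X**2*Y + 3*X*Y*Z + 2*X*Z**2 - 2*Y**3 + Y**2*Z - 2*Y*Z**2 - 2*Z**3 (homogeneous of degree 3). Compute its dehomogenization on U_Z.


f(x, y) = -x**3 + x**2*y + 3*x*y + 2*x - 2*y**3 + y**2 - 2*y - 2

On U_Z we set Z = 1. Each monomial c·X^i·Y^j·Z^k in F becomes c·x^i·y^j·1^k = c·x^i·y^j.
Substituting Z = 1: F(X, Y, 1) = -x**3 + x**2*y + 3*x*y + 2*x - 2*y**3 + y**2 - 2*y - 2.
Note: deg(f) ≤ deg(F) = 3; strict inequality happens when F is divisible by Z (lost terms).


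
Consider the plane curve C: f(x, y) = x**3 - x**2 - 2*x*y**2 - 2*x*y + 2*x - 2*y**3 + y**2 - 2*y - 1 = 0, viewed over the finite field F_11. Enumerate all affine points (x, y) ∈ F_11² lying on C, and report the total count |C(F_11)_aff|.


Affine F_11-points: {(0, 4), (2, 2), (4, 0), (5, 2), (7, 3), (8, 3), (9, 5), (10, 10)}; count = 8.

For each of the 121 pairs (x, y) ∈ F_11², evaluate f(x, y) mod 11. Record the zeros.
  x = 0: [0↦10, 1↦7, 2↦5, 3↦3, 4↦0, 5↦6, 6↦9, 7↦8, 8↦2, 9↦1, 10↦4]  zeros at y ∈ {4}
  x = 1: [0↦1, 1↦5, 2↦6, 3↦3, 4↦6, 5↦3, 6↦4, 7↦8, 8↦3, 9↦10, 10↦6]  zeros at y ∈ ∅
  x = 2: [0↦7, 1↦7, 2↦0, 3↦7, 4↦5, 5↦4, 6↦3, 7↦1, 8↦8, 9↦1, 10↦1]  zeros at y ∈ {2}
  x = 3: [0↦1, 1↦8, 2↦4, 3↦10, 4↦3, 5↦4, 6↦1, 7↦4, 8↦1, 9↦2, 10↦6]  zeros at y ∈ ∅
  x = 4: [0↦0, 1↦3, 2↦2, 3↦7, 4↦6, 5↦9, 6↦4, 7↦1, 8↦10, 9↦8, 10↦5]  zeros at y ∈ {0}
  x = 5: [0↦10, 1↦9, 2↦0, 3↦4, 4↦9, 5↦3, 6↦7, 7↦9, 8↦8, 9↦3, 10↦4]  zeros at y ∈ {2}
  x = 6: [0↦4, 1↦10, 2↦4, 3↦7, 4↦7, 5↦3, 6↦5, 7↦1, 8↦1, 9↦4, 10↦9]  zeros at y ∈ ∅
  x = 7: [0↦10, 1↦1, 2↦9, 3↦0, 4↦6, 5↦4, 6↦4, 7↦5, 8↦6, 9↦6, 10↦4]  zeros at y ∈ {3}
  x = 8: [0↦1, 1↦10, 2↦10, 3↦0, 4↦1, 5↦1, 6↦10, 7↦5, 8↦7, 9↦4, 10↦6]  zeros at y ∈ {3}
  x = 9: [0↦5, 1↦10, 2↦2, 3↦2, 4↦9, 5↦0, 6↦7, 7↦7, 8↦10, 9↦4, 10↦10]  zeros at y ∈ {5}
  x = 10: [0↦6, 1↦7, 2↦2, 3↦1, 4↦3, 5↦7, 6↦1, 7↦6, 8↦10, 9↦1, 10↦0]  zeros at y ∈ {10}
Collecting zeros: affine points = {(0, 4), (2, 2), (4, 0), (5, 2), (7, 3), (8, 3), (9, 5), (10, 10)}.
Total count |C(F_11)_aff| = 8.
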